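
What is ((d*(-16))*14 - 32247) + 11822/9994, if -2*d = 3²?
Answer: -156095372/4997 ≈ -31238.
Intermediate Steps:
d = -9/2 (d = -½*3² = -½*9 = -9/2 ≈ -4.5000)
((d*(-16))*14 - 32247) + 11822/9994 = (-9/2*(-16)*14 - 32247) + 11822/9994 = (72*14 - 32247) + 11822*(1/9994) = (1008 - 32247) + 5911/4997 = -31239 + 5911/4997 = -156095372/4997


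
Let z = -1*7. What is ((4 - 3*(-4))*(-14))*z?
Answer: 1568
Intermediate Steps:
z = -7
((4 - 3*(-4))*(-14))*z = ((4 - 3*(-4))*(-14))*(-7) = ((4 + 12)*(-14))*(-7) = (16*(-14))*(-7) = -224*(-7) = 1568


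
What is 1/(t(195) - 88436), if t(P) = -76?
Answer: -1/88512 ≈ -1.1298e-5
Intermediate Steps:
1/(t(195) - 88436) = 1/(-76 - 88436) = 1/(-88512) = -1/88512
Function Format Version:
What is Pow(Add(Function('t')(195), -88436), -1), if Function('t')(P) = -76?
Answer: Rational(-1, 88512) ≈ -1.1298e-5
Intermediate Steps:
Pow(Add(Function('t')(195), -88436), -1) = Pow(Add(-76, -88436), -1) = Pow(-88512, -1) = Rational(-1, 88512)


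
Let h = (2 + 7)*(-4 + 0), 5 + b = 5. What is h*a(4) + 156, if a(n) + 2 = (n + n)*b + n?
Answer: 84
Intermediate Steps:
b = 0 (b = -5 + 5 = 0)
a(n) = -2 + n (a(n) = -2 + ((n + n)*0 + n) = -2 + ((2*n)*0 + n) = -2 + (0 + n) = -2 + n)
h = -36 (h = 9*(-4) = -36)
h*a(4) + 156 = -36*(-2 + 4) + 156 = -36*2 + 156 = -72 + 156 = 84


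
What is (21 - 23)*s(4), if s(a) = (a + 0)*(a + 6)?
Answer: -80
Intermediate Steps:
s(a) = a*(6 + a)
(21 - 23)*s(4) = (21 - 23)*(4*(6 + 4)) = -8*10 = -2*40 = -80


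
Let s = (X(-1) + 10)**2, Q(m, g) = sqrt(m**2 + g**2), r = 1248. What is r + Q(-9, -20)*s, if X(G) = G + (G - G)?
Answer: 1248 + 81*sqrt(481) ≈ 3024.5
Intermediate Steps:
X(G) = G (X(G) = G + 0 = G)
Q(m, g) = sqrt(g**2 + m**2)
s = 81 (s = (-1 + 10)**2 = 9**2 = 81)
r + Q(-9, -20)*s = 1248 + sqrt((-20)**2 + (-9)**2)*81 = 1248 + sqrt(400 + 81)*81 = 1248 + sqrt(481)*81 = 1248 + 81*sqrt(481)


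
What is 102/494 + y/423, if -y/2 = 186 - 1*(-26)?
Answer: -83155/104481 ≈ -0.79589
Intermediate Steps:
y = -424 (y = -2*(186 - 1*(-26)) = -2*(186 + 26) = -2*212 = -424)
102/494 + y/423 = 102/494 - 424/423 = 102*(1/494) - 424*1/423 = 51/247 - 424/423 = -83155/104481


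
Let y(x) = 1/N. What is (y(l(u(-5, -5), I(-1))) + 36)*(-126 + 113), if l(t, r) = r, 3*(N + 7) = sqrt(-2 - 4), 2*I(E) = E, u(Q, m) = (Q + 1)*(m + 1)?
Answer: -69459/149 + 13*I*sqrt(6)/149 ≈ -466.17 + 0.21371*I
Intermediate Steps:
u(Q, m) = (1 + Q)*(1 + m)
I(E) = E/2
N = -7 + I*sqrt(6)/3 (N = -7 + sqrt(-2 - 4)/3 = -7 + sqrt(-6)/3 = -7 + (I*sqrt(6))/3 = -7 + I*sqrt(6)/3 ≈ -7.0 + 0.8165*I)
y(x) = 1/(-7 + I*sqrt(6)/3)
(y(l(u(-5, -5), I(-1))) + 36)*(-126 + 113) = ((-21/149 - I*sqrt(6)/149) + 36)*(-126 + 113) = (5343/149 - I*sqrt(6)/149)*(-13) = -69459/149 + 13*I*sqrt(6)/149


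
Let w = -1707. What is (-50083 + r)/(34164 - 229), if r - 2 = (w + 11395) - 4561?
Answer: -44954/33935 ≈ -1.3247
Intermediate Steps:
r = 5129 (r = 2 + ((-1707 + 11395) - 4561) = 2 + (9688 - 4561) = 2 + 5127 = 5129)
(-50083 + r)/(34164 - 229) = (-50083 + 5129)/(34164 - 229) = -44954/33935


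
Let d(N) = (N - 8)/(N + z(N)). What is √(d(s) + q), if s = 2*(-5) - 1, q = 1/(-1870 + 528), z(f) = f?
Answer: √388509/671 ≈ 0.92892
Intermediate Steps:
q = -1/1342 (q = 1/(-1342) = -1/1342 ≈ -0.00074516)
s = -11 (s = -10 - 1 = -11)
d(N) = (-8 + N)/(2*N) (d(N) = (N - 8)/(N + N) = (-8 + N)/((2*N)) = (-8 + N)*(1/(2*N)) = (-8 + N)/(2*N))
√(d(s) + q) = √((½)*(-8 - 11)/(-11) - 1/1342) = √((½)*(-1/11)*(-19) - 1/1342) = √(19/22 - 1/1342) = √(579/671) = √388509/671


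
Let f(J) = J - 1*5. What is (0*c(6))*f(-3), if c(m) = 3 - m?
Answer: 0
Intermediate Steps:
f(J) = -5 + J (f(J) = J - 5 = -5 + J)
(0*c(6))*f(-3) = (0*(3 - 1*6))*(-5 - 3) = (0*(3 - 6))*(-8) = (0*(-3))*(-8) = 0*(-8) = 0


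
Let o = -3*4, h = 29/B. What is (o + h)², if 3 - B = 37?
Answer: 190969/1156 ≈ 165.20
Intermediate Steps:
B = -34 (B = 3 - 1*37 = 3 - 37 = -34)
h = -29/34 (h = 29/(-34) = 29*(-1/34) = -29/34 ≈ -0.85294)
o = -12
(o + h)² = (-12 - 29/34)² = (-437/34)² = 190969/1156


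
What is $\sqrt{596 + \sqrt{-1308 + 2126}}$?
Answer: $\sqrt{596 + \sqrt{818}} \approx 24.992$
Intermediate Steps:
$\sqrt{596 + \sqrt{-1308 + 2126}} = \sqrt{596 + \sqrt{818}}$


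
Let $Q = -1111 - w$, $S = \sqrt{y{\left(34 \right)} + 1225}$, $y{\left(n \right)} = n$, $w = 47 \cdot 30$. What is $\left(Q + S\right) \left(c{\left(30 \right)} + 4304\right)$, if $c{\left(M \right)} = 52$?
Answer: $-10981476 + 4356 \sqrt{1259} \approx -1.0827 \cdot 10^{7}$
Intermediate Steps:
$w = 1410$
$S = \sqrt{1259}$ ($S = \sqrt{34 + 1225} = \sqrt{1259} \approx 35.482$)
$Q = -2521$ ($Q = -1111 - 1410 = -2521$)
$\left(Q + S\right) \left(c{\left(30 \right)} + 4304\right) = \left(-2521 + \sqrt{1259}\right) \left(52 + 4304\right) = \left(-2521 + \sqrt{1259}\right) 4356 = -10981476 + 4356 \sqrt{1259}$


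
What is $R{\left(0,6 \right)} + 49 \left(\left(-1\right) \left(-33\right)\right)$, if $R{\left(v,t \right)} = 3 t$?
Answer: $1635$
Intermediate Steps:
$R{\left(0,6 \right)} + 49 \left(\left(-1\right) \left(-33\right)\right) = 3 \cdot 6 + 49 \left(\left(-1\right) \left(-33\right)\right) = 18 + 49 \cdot 33 = 18 + 1617 = 1635$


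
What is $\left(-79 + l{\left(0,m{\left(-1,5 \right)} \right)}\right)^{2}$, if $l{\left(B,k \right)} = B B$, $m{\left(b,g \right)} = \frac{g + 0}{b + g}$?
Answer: $6241$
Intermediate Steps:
$m{\left(b,g \right)} = \frac{g}{b + g}$
$l{\left(B,k \right)} = B^{2}$
$\left(-79 + l{\left(0,m{\left(-1,5 \right)} \right)}\right)^{2} = \left(-79 + 0^{2}\right)^{2} = \left(-79 + 0\right)^{2} = \left(-79\right)^{2} = 6241$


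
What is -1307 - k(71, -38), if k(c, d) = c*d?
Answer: 1391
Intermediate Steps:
-1307 - k(71, -38) = -1307 - 71*(-38) = -1307 - 1*(-2698) = -1307 + 2698 = 1391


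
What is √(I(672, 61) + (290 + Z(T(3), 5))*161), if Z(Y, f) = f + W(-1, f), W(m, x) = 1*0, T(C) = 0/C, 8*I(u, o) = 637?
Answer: √761194/4 ≈ 218.12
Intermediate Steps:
I(u, o) = 637/8 (I(u, o) = (⅛)*637 = 637/8)
T(C) = 0
W(m, x) = 0
Z(Y, f) = f (Z(Y, f) = f + 0 = f)
√(I(672, 61) + (290 + Z(T(3), 5))*161) = √(637/8 + (290 + 5)*161) = √(637/8 + 295*161) = √(637/8 + 47495) = √(380597/8) = √761194/4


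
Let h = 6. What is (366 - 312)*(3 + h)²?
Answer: 4374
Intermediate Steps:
(366 - 312)*(3 + h)² = (366 - 312)*(3 + 6)² = 54*9² = 54*81 = 4374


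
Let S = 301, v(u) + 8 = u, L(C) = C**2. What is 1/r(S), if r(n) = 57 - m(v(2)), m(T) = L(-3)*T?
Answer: 1/111 ≈ 0.0090090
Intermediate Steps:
v(u) = -8 + u
m(T) = 9*T (m(T) = (-3)**2*T = 9*T)
r(n) = 111 (r(n) = 57 - 9*(-8 + 2) = 57 - 9*(-6) = 57 - 1*(-54) = 57 + 54 = 111)
1/r(S) = 1/111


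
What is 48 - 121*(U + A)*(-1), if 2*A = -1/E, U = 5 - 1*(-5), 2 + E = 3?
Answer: 2395/2 ≈ 1197.5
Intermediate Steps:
E = 1 (E = -2 + 3 = 1)
U = 10 (U = 5 + 5 = 10)
A = -½ (A = (-1/1)/2 = (-1*1)/2 = (½)*(-1) = -½ ≈ -0.50000)
48 - 121*(U + A)*(-1) = 48 - 121*(10 - ½)*(-1) = 48 - 2299*(-1)/2 = 48 - 121*(-19/2) = 48 + 2299/2 = 2395/2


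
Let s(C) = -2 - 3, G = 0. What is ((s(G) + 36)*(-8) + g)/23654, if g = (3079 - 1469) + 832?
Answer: 1097/11827 ≈ 0.092754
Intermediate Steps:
s(C) = -5
g = 2442 (g = 1610 + 832 = 2442)
((s(G) + 36)*(-8) + g)/23654 = ((-5 + 36)*(-8) + 2442)/23654 = (31*(-8) + 2442)*(1/23654) = (-248 + 2442)*(1/23654) = 2194*(1/23654) = 1097/11827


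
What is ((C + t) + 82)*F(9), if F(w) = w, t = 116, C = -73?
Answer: 1125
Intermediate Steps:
((C + t) + 82)*F(9) = ((-73 + 116) + 82)*9 = (43 + 82)*9 = 125*9 = 1125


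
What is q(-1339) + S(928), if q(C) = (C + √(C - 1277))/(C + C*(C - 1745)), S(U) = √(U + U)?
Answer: -1/3083 + 8*√29 + 2*I*√654/4128137 ≈ 43.081 + 1.239e-5*I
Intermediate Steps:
S(U) = √2*√U (S(U) = √(2*U) = √2*√U)
q(C) = (C + √(-1277 + C))/(C + C*(-1745 + C))
q(-1339) + S(928) = (-1339 + √(-1277 - 1339))/((-1339)*(-1744 - 1339)) + √2*√928 = -1/1339*(-1339 + √(-2616))/(-3083) + √2*(4*√58) = -1/1339*(-1/3083)*(-1339 + 2*I*√654) + 8*√29 = (-1/3083 + 2*I*√654/4128137) + 8*√29 = -1/3083 + 8*√29 + 2*I*√654/4128137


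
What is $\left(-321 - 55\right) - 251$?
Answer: $-627$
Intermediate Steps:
$\left(-321 - 55\right) - 251 = -376 - 251 = -627$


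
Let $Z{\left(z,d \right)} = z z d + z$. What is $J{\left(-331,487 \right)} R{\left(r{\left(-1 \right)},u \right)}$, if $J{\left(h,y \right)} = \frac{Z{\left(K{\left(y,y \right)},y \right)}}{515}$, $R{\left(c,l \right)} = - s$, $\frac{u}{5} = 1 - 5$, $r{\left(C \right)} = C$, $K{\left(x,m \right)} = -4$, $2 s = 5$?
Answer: $- \frac{3894}{103} \approx -37.806$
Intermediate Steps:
$s = \frac{5}{2}$ ($s = \frac{1}{2} \cdot 5 = \frac{5}{2} \approx 2.5$)
$Z{\left(z,d \right)} = z + d z^{2}$ ($Z{\left(z,d \right)} = z^{2} d + z = d z^{2} + z = z + d z^{2}$)
$u = -20$ ($u = 5 \left(1 - 5\right) = 5 \left(-4\right) = -20$)
$R{\left(c,l \right)} = - \frac{5}{2}$ ($R{\left(c,l \right)} = \left(-1\right) \frac{5}{2} = - \frac{5}{2}$)
$J{\left(h,y \right)} = - \frac{4}{515} + \frac{16 y}{515}$ ($J{\left(h,y \right)} = \frac{\left(-4\right) \left(1 + y \left(-4\right)\right)}{515} = - 4 \left(1 - 4 y\right) \frac{1}{515} = \left(-4 + 16 y\right) \frac{1}{515} = - \frac{4}{515} + \frac{16 y}{515}$)
$J{\left(-331,487 \right)} R{\left(r{\left(-1 \right)},u \right)} = \left(- \frac{4}{515} + \frac{16}{515} \cdot 487\right) \left(- \frac{5}{2}\right) = \left(- \frac{4}{515} + \frac{7792}{515}\right) \left(- \frac{5}{2}\right) = \frac{7788}{515} \left(- \frac{5}{2}\right) = - \frac{3894}{103}$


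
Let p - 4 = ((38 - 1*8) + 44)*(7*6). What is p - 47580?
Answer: -44468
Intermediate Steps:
p = 3112 (p = 4 + ((38 - 1*8) + 44)*(7*6) = 4 + ((38 - 8) + 44)*42 = 4 + (30 + 44)*42 = 4 + 74*42 = 4 + 3108 = 3112)
p - 47580 = 3112 - 47580 = -44468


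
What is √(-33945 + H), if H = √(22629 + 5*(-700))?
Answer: √(-33945 + √19129) ≈ 183.87*I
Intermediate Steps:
H = √19129 (H = √(22629 - 3500) = √19129 ≈ 138.31)
√(-33945 + H) = √(-33945 + √19129)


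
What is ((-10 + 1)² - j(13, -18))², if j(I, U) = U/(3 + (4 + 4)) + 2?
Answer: 786769/121 ≈ 6502.2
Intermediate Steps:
j(I, U) = 2 + U/11 (j(I, U) = U/(3 + 8) + 2 = U/11 + 2 = 2 + U/11)
((-10 + 1)² - j(13, -18))² = ((-10 + 1)² - (2 + (1/11)*(-18)))² = ((-9)² - (2 - 18/11))² = (81 - 1*4/11)² = (81 - 4/11)² = (887/11)² = 786769/121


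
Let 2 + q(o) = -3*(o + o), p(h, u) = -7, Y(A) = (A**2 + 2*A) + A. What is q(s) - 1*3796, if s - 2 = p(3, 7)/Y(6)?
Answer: -34283/9 ≈ -3809.2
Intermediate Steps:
Y(A) = A**2 + 3*A
s = 101/54 (s = 2 - 7*1/(6*(3 + 6)) = 2 - 7/(6*9) = 2 - 7/54 = 101/54 ≈ 1.8704)
q(o) = -2 - 6*o (q(o) = -2 - 3*(o + o) = -2 - 6*o)
q(s) - 1*3796 = (-2 - 6*101/54) - 1*3796 = (-2 - 101/9) - 3796 = -119/9 - 3796 = -34283/9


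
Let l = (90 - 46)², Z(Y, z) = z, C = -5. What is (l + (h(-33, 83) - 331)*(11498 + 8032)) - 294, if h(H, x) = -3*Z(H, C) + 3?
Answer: -6111248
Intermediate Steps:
h(H, x) = 18 (h(H, x) = -3*(-5) + 3 = 15 + 3 = 18)
l = 1936 (l = 44² = 1936)
(l + (h(-33, 83) - 331)*(11498 + 8032)) - 294 = (1936 + (18 - 331)*(11498 + 8032)) - 294 = (1936 - 313*19530) - 294 = (1936 - 6112890) - 294 = -6110954 - 294 = -6111248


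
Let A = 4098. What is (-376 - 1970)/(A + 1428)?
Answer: -391/921 ≈ -0.42454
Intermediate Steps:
(-376 - 1970)/(A + 1428) = (-376 - 1970)/(4098 + 1428) = -2346/5526 = -2346*1/5526 = -391/921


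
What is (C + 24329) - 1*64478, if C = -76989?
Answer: -117138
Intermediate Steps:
(C + 24329) - 1*64478 = (-76989 + 24329) - 1*64478 = -52660 - 64478 = -117138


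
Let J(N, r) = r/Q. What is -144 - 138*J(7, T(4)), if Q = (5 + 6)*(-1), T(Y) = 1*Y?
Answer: -1032/11 ≈ -93.818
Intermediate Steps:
T(Y) = Y
Q = -11 (Q = 11*(-1) = -11)
J(N, r) = -r/11 (J(N, r) = r/(-11) = r*(-1/11) = -r/11)
-144 - 138*J(7, T(4)) = -144 - (-138)*4/11 = -144 - 138*(-4/11) = -144 + 552/11 = -1032/11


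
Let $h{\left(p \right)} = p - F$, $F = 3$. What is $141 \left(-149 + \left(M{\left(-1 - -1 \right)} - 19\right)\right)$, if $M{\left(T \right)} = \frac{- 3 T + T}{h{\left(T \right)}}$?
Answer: $-23688$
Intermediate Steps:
$h{\left(p \right)} = -3 + p$ ($h{\left(p \right)} = p - 3 = -3 + p$)
$M{\left(T \right)} = - \frac{2 T}{-3 + T}$ ($M{\left(T \right)} = \frac{- 3 T + T}{-3 + T} = \frac{\left(-2\right) T}{-3 + T} = - \frac{2 T}{-3 + T}$)
$141 \left(-149 + \left(M{\left(-1 - -1 \right)} - 19\right)\right) = 141 \left(-149 - \left(19 + \frac{2 \left(-1 - -1\right)}{-3 - 0}\right)\right) = 141 \left(-149 + \left(- \frac{2 \left(-1 + 1\right)}{-3 + \left(-1 + 1\right)} + \left(-21 + 2\right)\right)\right) = 141 \left(-149 - \left(19 + \frac{0}{-3 + 0}\right)\right) = 141 \left(-149 - \left(19 + \frac{0}{-3}\right)\right) = 141 \left(-149 - \left(19 + 0 \left(- \frac{1}{3}\right)\right)\right) = 141 \left(-149 + \left(0 - 19\right)\right) = 141 \left(-149 - 19\right) = 141 \left(-168\right) = -23688$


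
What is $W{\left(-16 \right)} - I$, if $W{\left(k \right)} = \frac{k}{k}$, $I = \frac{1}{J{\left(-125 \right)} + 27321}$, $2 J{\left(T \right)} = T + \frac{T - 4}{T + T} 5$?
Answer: $\frac{2725879}{2725979} \approx 0.99996$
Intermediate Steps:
$J{\left(T \right)} = \frac{T}{2} + \frac{5 \left(-4 + T\right)}{4 T}$ ($J{\left(T \right)} = \frac{T + \frac{T - 4}{T + T} 5}{2} = \frac{T + \frac{-4 + T}{2 T} 5}{2} = \frac{T + \frac{5 \left(-4 + T\right)}{2 T}}{2} = \frac{T}{2} + \frac{5 \left(-4 + T\right)}{4 T}$)
$I = \frac{100}{2725979}$ ($I = \frac{1}{\left(\frac{5}{4} + \frac{1}{2} \left(-125\right) - \frac{5}{-125}\right) + 27321} = \frac{1}{\left(\frac{5}{4} - \frac{125}{2} - - \frac{1}{25}\right) + 27321} = \frac{1}{\left(\frac{5}{4} - \frac{125}{2} + \frac{1}{25}\right) + 27321} = \frac{1}{- \frac{6121}{100} + 27321} = \frac{1}{\frac{2725979}{100}} = \frac{100}{2725979} \approx 3.6684 \cdot 10^{-5}$)
$W{\left(k \right)} = 1$
$W{\left(-16 \right)} - I = 1 - \frac{100}{2725979} = \frac{2725879}{2725979}$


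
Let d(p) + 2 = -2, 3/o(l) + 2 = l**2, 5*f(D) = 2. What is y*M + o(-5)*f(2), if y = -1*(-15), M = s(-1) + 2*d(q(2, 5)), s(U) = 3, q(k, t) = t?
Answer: -8619/115 ≈ -74.948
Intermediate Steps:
f(D) = 2/5 (f(D) = (1/5)*2 = 2/5)
o(l) = 3/(-2 + l**2)
d(p) = -4 (d(p) = -2 - 2 = -4)
M = -5 (M = 3 + 2*(-4) = 3 - 8 = -5)
y = 15
y*M + o(-5)*f(2) = 15*(-5) + (3/(-2 + (-5)**2))*(2/5) = -75 + (3/(-2 + 25))*(2/5) = -75 + (3/23)*(2/5) = -75 + 6/115 = -8619/115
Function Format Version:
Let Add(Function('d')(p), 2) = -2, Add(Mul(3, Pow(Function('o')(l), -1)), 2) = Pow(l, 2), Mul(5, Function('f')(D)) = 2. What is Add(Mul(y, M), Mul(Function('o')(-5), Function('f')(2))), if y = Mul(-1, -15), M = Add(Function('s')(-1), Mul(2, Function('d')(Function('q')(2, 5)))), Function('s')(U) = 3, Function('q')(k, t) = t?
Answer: Rational(-8619, 115) ≈ -74.948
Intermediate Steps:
Function('f')(D) = Rational(2, 5) (Function('f')(D) = Mul(Rational(1, 5), 2) = Rational(2, 5))
Function('o')(l) = Mul(3, Pow(Add(-2, Pow(l, 2)), -1))
Function('d')(p) = -4 (Function('d')(p) = Add(-2, -2) = -4)
M = -5 (M = Add(3, Mul(2, -4)) = Add(3, -8) = -5)
y = 15
Add(Mul(y, M), Mul(Function('o')(-5), Function('f')(2))) = Add(Mul(15, -5), Mul(Mul(3, Pow(Add(-2, Pow(-5, 2)), -1)), Rational(2, 5))) = Add(-75, Mul(Mul(3, Pow(Add(-2, 25), -1)), Rational(2, 5))) = Add(-75, Mul(Mul(3, Pow(23, -1)), Rational(2, 5))) = Add(-75, Mul(Mul(3, Rational(1, 23)), Rational(2, 5))) = Add(-75, Mul(Rational(3, 23), Rational(2, 5))) = Add(-75, Rational(6, 115)) = Rational(-8619, 115)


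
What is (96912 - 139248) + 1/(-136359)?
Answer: -5772894625/136359 ≈ -42336.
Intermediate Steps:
(96912 - 139248) + 1/(-136359) = -42336 - 1/136359 = -5772894625/136359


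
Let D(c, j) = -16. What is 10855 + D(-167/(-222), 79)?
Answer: 10839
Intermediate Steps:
10855 + D(-167/(-222), 79) = 10855 - 16 = 10839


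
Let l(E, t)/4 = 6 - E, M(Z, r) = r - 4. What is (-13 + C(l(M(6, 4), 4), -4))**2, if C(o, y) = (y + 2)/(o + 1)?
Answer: 106929/625 ≈ 171.09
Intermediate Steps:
M(Z, r) = -4 + r
l(E, t) = 24 - 4*E (l(E, t) = 4*(6 - E) = 24 - 4*E)
C(o, y) = (2 + y)/(1 + o)
(-13 + C(l(M(6, 4), 4), -4))**2 = (-13 + (2 - 4)/(1 + (24 - 4*(-4 + 4))))**2 = (-13 - 2/(1 + (24 - 4*0)))**2 = (-13 - 2/(1 + (24 + 0)))**2 = (-13 - 2/(1 + 24))**2 = (-13 - 2/25)**2 = (-327/25)**2 = 106929/625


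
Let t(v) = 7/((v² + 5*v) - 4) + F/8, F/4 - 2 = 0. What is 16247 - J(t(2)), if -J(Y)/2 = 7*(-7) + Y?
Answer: 80762/5 ≈ 16152.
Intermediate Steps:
F = 8 (F = 8 + 4*0 = 8 + 0 = 8)
t(v) = 1 + 7/(-4 + v² + 5*v) (t(v) = 7/((v² + 5*v) - 4) + 8/8 = 7/(-4 + v² + 5*v) + 8*(⅛) = 7/(-4 + v² + 5*v) + 1 = 1 + 7/(-4 + v² + 5*v))
J(Y) = 98 - 2*Y (J(Y) = -2*(7*(-7) + Y) = -2*(-49 + Y) = 98 - 2*Y)
16247 - J(t(2)) = 16247 - (98 - 2*(3 + 2² + 5*2)/(-4 + 2² + 5*2)) = 16247 - (98 - 2*(3 + 4 + 10)/(-4 + 4 + 10)) = 16247 - (98 - 2*17/10) = 16247 - (98 - 17/5) = 16247 - 1*473/5 = 16247 - 473/5 = 80762/5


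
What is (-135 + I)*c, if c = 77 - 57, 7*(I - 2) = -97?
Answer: -20560/7 ≈ -2937.1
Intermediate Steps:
I = -83/7 (I = 2 + (1/7)*(-97) = 2 - 97/7 = -83/7 ≈ -11.857)
c = 20
(-135 + I)*c = (-135 - 83/7)*20 = -1028/7*20 = -20560/7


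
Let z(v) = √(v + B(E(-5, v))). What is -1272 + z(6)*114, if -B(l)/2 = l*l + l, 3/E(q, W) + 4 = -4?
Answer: -1272 + 171*√46/4 ≈ -982.06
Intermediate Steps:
E(q, W) = -3/8 (E(q, W) = 3/(-4 - 4) = 3/(-8) = 3*(-⅛) = -3/8)
B(l) = -2*l - 2*l² (B(l) = -2*(l*l + l) = -2*(l² + l) = -2*(l + l²) = -2*l - 2*l²)
z(v) = √(15/32 + v) (z(v) = √(v - 2*(-3/8)*(1 - 3/8)) = √(v - 2*(-3/8)*5/8) = √(v + 15/32) = √(15/32 + v))
-1272 + z(6)*114 = -1272 + (√(30 + 64*6)/8)*114 = -1272 + (√(30 + 384)/8)*114 = -1272 + (√414/8)*114 = -1272 + ((3*√46)/8)*114 = -1272 + (3*√46/8)*114 = -1272 + 171*√46/4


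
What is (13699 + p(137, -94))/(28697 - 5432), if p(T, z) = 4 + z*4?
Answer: 13327/23265 ≈ 0.57283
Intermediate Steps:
p(T, z) = 4 + 4*z
(13699 + p(137, -94))/(28697 - 5432) = (13699 + (4 + 4*(-94)))/(28697 - 5432) = (13699 + (4 - 376))/23265 = (13699 - 372)*(1/23265) = 13327*(1/23265) = 13327/23265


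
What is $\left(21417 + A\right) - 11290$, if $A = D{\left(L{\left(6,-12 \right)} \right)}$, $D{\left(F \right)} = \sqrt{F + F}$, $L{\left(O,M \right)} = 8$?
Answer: $10131$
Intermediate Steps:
$D{\left(F \right)} = \sqrt{2} \sqrt{F}$ ($D{\left(F \right)} = \sqrt{2 F} = \sqrt{2} \sqrt{F}$)
$A = 4$ ($A = \sqrt{2} \sqrt{8} = \sqrt{2} \cdot 2 \sqrt{2} = 4$)
$\left(21417 + A\right) - 11290 = \left(21417 + 4\right) - 11290 = 21421 - 11290 = 10131$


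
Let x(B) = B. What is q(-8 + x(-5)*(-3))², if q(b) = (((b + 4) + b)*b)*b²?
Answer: 38118276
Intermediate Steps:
q(b) = b³*(4 + 2*b) (q(b) = (((4 + b) + b)*b)*b² = ((4 + 2*b)*b)*b² = (b*(4 + 2*b))*b² = b³*(4 + 2*b))
q(-8 + x(-5)*(-3))² = (2*(-8 - 5*(-3))³*(2 + (-8 - 5*(-3))))² = (2*(-8 + 15)³*(2 + (-8 + 15)))² = (2*7³*(2 + 7))² = (2*343*9)² = 6174² = 38118276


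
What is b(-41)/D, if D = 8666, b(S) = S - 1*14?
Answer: -55/8666 ≈ -0.0063466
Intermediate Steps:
b(S) = -14 + S (b(S) = S - 14 = -14 + S)
b(-41)/D = (-14 - 41)/8666 = -55*1/8666 = -55/8666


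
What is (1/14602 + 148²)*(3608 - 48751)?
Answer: -2062662405841/2086 ≈ -9.8881e+8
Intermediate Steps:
(1/14602 + 148²)*(3608 - 48751) = (1/14602 + 21904)*(-45143) = (319842209/14602)*(-45143) = -2062662405841/2086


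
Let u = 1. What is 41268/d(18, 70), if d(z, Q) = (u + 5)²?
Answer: 3439/3 ≈ 1146.3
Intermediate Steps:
d(z, Q) = 36 (d(z, Q) = (1 + 5)² = 6² = 36)
41268/d(18, 70) = 41268/36 = 41268*(1/36) = 3439/3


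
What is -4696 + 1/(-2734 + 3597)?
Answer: -4052647/863 ≈ -4696.0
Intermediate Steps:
-4696 + 1/(-2734 + 3597) = -4696 + 1/863 = -4052647/863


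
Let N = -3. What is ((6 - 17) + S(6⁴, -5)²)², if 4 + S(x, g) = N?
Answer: 1444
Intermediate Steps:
S(x, g) = -7 (S(x, g) = -4 - 3 = -7)
((6 - 17) + S(6⁴, -5)²)² = ((6 - 17) + (-7)²)² = (-11 + 49)² = 38² = 1444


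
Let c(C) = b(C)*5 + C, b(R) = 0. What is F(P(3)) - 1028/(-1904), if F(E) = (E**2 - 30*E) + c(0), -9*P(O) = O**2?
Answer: 15013/476 ≈ 31.540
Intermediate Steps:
P(O) = -O**2/9
c(C) = C (c(C) = 0*5 + C = 0 + C = C)
F(E) = E**2 - 30*E (F(E) = (E**2 - 30*E) + 0 = E**2 - 30*E)
F(P(3)) - 1028/(-1904) = (-1/9*3**2)*(-30 - 1/9*3**2) - 1028/(-1904) = (-1/9*9)*(-30 - 1/9*9) - 1028*(-1)/1904 = -(-30 - 1) - 1*(-257/476) = -1*(-31) + 257/476 = 31 + 257/476 = 15013/476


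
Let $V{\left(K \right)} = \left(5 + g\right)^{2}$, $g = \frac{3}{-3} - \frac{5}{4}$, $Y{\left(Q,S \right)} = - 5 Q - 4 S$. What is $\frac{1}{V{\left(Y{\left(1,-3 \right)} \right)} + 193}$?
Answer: $\frac{16}{3209} \approx 0.004986$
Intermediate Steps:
$g = - \frac{9}{4}$ ($g = 3 \left(- \frac{1}{3}\right) - \frac{5}{4} = -1 - \frac{5}{4} = - \frac{9}{4} \approx -2.25$)
$V{\left(K \right)} = \frac{121}{16}$ ($V{\left(K \right)} = \left(5 - \frac{9}{4}\right)^{2} = \left(\frac{11}{4}\right)^{2} = \frac{121}{16}$)
$\frac{1}{V{\left(Y{\left(1,-3 \right)} \right)} + 193} = \frac{1}{\frac{121}{16} + 193} = \frac{1}{\frac{3209}{16}} = \frac{16}{3209}$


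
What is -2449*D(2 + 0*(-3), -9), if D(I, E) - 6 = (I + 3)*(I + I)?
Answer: -63674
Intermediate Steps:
D(I, E) = 6 + 2*I*(3 + I) (D(I, E) = 6 + (I + 3)*(I + I) = 6 + (3 + I)*(2*I) = 6 + 2*I*(3 + I))
-2449*D(2 + 0*(-3), -9) = -2449*(6 + 2*(2 + 0*(-3))² + 6*(2 + 0*(-3))) = -2449*(6 + 2*(2 + 0)² + 6*(2 + 0)) = -2449*(6 + 2*2² + 6*2) = -2449*(6 + 2*4 + 12) = -2449*(6 + 8 + 12) = -2449*26 = -63674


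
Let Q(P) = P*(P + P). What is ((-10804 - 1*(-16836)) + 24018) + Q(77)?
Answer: 41908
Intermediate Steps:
Q(P) = 2*P² (Q(P) = P*(2*P) = 2*P²)
((-10804 - 1*(-16836)) + 24018) + Q(77) = ((-10804 - 1*(-16836)) + 24018) + 2*77² = ((-10804 + 16836) + 24018) + 2*5929 = (6032 + 24018) + 11858 = 30050 + 11858 = 41908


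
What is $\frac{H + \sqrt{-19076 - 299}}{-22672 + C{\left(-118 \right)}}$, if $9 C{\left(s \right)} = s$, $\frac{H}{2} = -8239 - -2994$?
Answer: $\frac{47205}{102083} - \frac{225 i \sqrt{31}}{204166} \approx 0.46242 - 0.0061359 i$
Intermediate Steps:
$H = -10490$ ($H = 2 \left(-8239 - -2994\right) = 2 \left(-8239 + 2994\right) = 2 \left(-5245\right) = -10490$)
$C{\left(s \right)} = \frac{s}{9}$
$\frac{H + \sqrt{-19076 - 299}}{-22672 + C{\left(-118 \right)}} = \frac{-10490 + \sqrt{-19076 - 299}}{-22672 + \frac{1}{9} \left(-118\right)} = \frac{-10490 + \sqrt{-19375}}{-22672 - \frac{118}{9}} = \frac{-10490 + 25 i \sqrt{31}}{- \frac{204166}{9}} = \left(-10490 + 25 i \sqrt{31}\right) \left(- \frac{9}{204166}\right) = \frac{47205}{102083} - \frac{225 i \sqrt{31}}{204166}$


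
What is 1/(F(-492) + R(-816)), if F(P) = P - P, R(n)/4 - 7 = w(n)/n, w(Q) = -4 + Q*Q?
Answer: -51/165035 ≈ -0.00030903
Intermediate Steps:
w(Q) = -4 + Q²
R(n) = 28 + 4*(-4 + n²)/n (R(n) = 28 + 4*((-4 + n²)/n) = 28 + 4*(-4 + n²)/n)
F(P) = 0
1/(F(-492) + R(-816)) = 1/(0 + (28 - 16/(-816) + 4*(-816))) = 1/(0 + (28 - 16*(-1/816) - 3264)) = 1/(0 + (28 + 1/51 - 3264)) = 1/(0 - 165035/51) = 1/(-165035/51) = -51/165035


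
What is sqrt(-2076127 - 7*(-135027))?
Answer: I*sqrt(1130938) ≈ 1063.5*I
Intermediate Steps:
sqrt(-2076127 - 7*(-135027)) = sqrt(-2076127 + 945189) = sqrt(-1130938) = I*sqrt(1130938)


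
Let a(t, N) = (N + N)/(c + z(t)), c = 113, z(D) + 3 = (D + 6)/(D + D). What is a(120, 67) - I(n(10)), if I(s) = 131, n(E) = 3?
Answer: -573791/4421 ≈ -129.79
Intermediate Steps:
z(D) = -3 + (6 + D)/(2*D) (z(D) = -3 + (D + 6)/(D + D) = -3 + (6 + D)/((2*D)) = -3 + (6 + D)*(1/(2*D)) = -3 + (6 + D)/(2*D))
a(t, N) = 2*N/(221/2 + 3/t) (a(t, N) = (N + N)/(113 + (-5/2 + 3/t)) = (2*N)/(221/2 + 3/t) = 2*N/(221/2 + 3/t))
a(120, 67) - I(n(10)) = 4*67*120/(6 + 221*120) - 1*131 = 4*67*120/(6 + 26520) - 131 = 4*67*120/26526 - 131 = 4*67*120*(1/26526) - 131 = 5360/4421 - 131 = -573791/4421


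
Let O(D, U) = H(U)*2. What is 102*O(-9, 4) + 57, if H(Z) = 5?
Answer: 1077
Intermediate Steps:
O(D, U) = 10 (O(D, U) = 5*2 = 10)
102*O(-9, 4) + 57 = 102*10 + 57 = 1020 + 57 = 1077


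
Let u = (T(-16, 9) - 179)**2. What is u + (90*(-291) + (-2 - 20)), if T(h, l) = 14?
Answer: 1013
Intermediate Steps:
u = 27225 (u = (14 - 179)**2 = (-165)**2 = 27225)
u + (90*(-291) + (-2 - 20)) = 27225 + (90*(-291) + (-2 - 20)) = 27225 + (-26190 - 22) = 27225 - 26212 = 1013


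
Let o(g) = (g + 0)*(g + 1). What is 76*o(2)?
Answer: 456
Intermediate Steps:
o(g) = g*(1 + g)
76*o(2) = 76*(2*(1 + 2)) = 76*(2*3) = 76*6 = 456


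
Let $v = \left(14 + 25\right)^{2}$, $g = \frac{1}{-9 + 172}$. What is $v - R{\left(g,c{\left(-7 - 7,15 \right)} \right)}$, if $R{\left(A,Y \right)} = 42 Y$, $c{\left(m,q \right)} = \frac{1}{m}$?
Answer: $1524$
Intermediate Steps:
$g = \frac{1}{163} \approx 0.006135$
$v = 1521$ ($v = 39^{2} = 1521$)
$v - R{\left(g,c{\left(-7 - 7,15 \right)} \right)} = 1521 - \frac{42}{-7 - 7} = 1521 - \frac{42}{-14} = 1521 - 42 \left(- \frac{1}{14}\right) = 1521 - -3 = 1521 + 3 = 1524$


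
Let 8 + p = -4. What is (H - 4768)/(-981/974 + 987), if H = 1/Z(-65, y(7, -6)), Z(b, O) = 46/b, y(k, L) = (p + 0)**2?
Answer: -35614797/7362737 ≈ -4.8372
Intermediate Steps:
p = -12 (p = -8 - 4 = -12)
y(k, L) = 144 (y(k, L) = (-12 + 0)**2 = (-12)**2 = 144)
H = -65/46 (H = 1/(46/(-65)) = 1/(46*(-1/65)) = 1/(-46/65) = -65/46 ≈ -1.4130)
(H - 4768)/(-981/974 + 987) = (-65/46 - 4768)/(-981/974 + 987) = -219393/(46*(-981*1/974 + 987)) = -219393/(46*(-981/974 + 987)) = -219393/(46*960357/974) = -219393/46*974/960357 = -35614797/7362737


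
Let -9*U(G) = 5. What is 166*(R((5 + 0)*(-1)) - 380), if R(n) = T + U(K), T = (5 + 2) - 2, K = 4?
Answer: -561080/9 ≈ -62342.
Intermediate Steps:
T = 5 (T = 7 - 2 = 5)
U(G) = -5/9 (U(G) = -⅑*5 = -5/9)
R(n) = 40/9 (R(n) = 5 - 5/9 = 40/9)
166*(R((5 + 0)*(-1)) - 380) = 166*(40/9 - 380) = 166*(-3380/9) = -561080/9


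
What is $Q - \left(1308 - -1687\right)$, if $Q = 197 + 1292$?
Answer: $-1506$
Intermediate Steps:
$Q = 1489$
$Q - \left(1308 - -1687\right) = 1489 - \left(1308 - -1687\right) = 1489 - \left(1308 + 1687\right) = 1489 - 2995 = -1506$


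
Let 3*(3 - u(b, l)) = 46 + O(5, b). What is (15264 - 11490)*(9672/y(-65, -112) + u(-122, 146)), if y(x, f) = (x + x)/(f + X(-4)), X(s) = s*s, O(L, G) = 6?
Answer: 134506618/5 ≈ 2.6901e+7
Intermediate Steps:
X(s) = s²
u(b, l) = -43/3 (u(b, l) = 3 - (46 + 6)/3 = 3 - ⅓*52 = 3 - 52/3 = -43/3)
y(x, f) = 2*x/(16 + f) (y(x, f) = (x + x)/(f + (-4)²) = (2*x)/(f + 16) = (2*x)/(16 + f) = 2*x/(16 + f))
(15264 - 11490)*(9672/y(-65, -112) + u(-122, 146)) = (15264 - 11490)*(9672/((2*(-65)/(16 - 112))) - 43/3) = 3774*(9672/((2*(-65)/(-96))) - 43/3) = 3774*(9672/((2*(-65)*(-1/96))) - 43/3) = 3774*(9672/(65/48) - 43/3) = 3774*(9672*(48/65) - 43/3) = 3774*(35712/5 - 43/3) = 3774*(106921/15) = 134506618/5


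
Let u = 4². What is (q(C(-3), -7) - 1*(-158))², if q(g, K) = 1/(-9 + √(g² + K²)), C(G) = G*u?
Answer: 64435116289/2580992 + 358985*√2353/2580992 ≈ 24972.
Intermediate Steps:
u = 16
C(G) = 16*G (C(G) = G*16 = 16*G)
q(g, K) = 1/(-9 + √(K² + g²))
(q(C(-3), -7) - 1*(-158))² = (1/(-9 + √((-7)² + (16*(-3))²)) - 1*(-158))² = (1/(-9 + √(49 + (-48)²)) + 158)² = (1/(-9 + √(49 + 2304)) + 158)² = (1/(-9 + √2353) + 158)² = (158 + 1/(-9 + √2353))²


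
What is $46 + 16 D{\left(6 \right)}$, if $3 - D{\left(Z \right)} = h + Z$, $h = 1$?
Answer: $-18$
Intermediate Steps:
$D{\left(Z \right)} = 2 - Z$ ($D{\left(Z \right)} = 3 - \left(1 + Z\right) = 2 - Z$)
$46 + 16 D{\left(6 \right)} = 46 + 16 \left(2 - 6\right) = 46 + 16 \left(-4\right) = 46 - 64 = -18$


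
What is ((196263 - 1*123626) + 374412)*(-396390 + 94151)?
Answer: -135115642711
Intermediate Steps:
((196263 - 1*123626) + 374412)*(-396390 + 94151) = ((196263 - 123626) + 374412)*(-302239) = (72637 + 374412)*(-302239) = 447049*(-302239) = -135115642711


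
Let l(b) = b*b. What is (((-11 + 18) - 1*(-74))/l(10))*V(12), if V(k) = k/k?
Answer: 81/100 ≈ 0.81000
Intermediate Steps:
l(b) = b**2
V(k) = 1
(((-11 + 18) - 1*(-74))/l(10))*V(12) = (((-11 + 18) - 1*(-74))/(10**2))*1 = ((7 + 74)/100)*1 = (81*(1/100))*1 = (81/100)*1 = 81/100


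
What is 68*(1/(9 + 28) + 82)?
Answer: 206380/37 ≈ 5577.8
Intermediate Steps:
68*(1/(9 + 28) + 82) = 68*(1/37 + 82) = 68*(3035/37) = 206380/37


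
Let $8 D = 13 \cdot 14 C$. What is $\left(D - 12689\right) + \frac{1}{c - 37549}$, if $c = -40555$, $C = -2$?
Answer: $- \frac{994615389}{78104} \approx -12735.0$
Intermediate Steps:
$D = - \frac{91}{2}$ ($D = \frac{13 \cdot 14 \left(-2\right)}{8} = \frac{182 \left(-2\right)}{8} = \frac{1}{8} \left(-364\right) = - \frac{91}{2} \approx -45.5$)
$\left(D - 12689\right) + \frac{1}{c - 37549} = \left(- \frac{91}{2} - 12689\right) + \frac{1}{-40555 - 37549} = - \frac{25469}{2} + \frac{1}{-78104} = - \frac{25469}{2} - \frac{1}{78104} = - \frac{994615389}{78104}$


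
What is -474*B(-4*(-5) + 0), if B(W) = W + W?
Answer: -18960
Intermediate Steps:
B(W) = 2*W
-474*B(-4*(-5) + 0) = -948*(-4*(-5) + 0) = -948*(20 + 0) = -948*20 = -474*40 = -18960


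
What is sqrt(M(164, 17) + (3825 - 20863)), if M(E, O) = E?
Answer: I*sqrt(16874) ≈ 129.9*I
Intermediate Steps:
sqrt(M(164, 17) + (3825 - 20863)) = sqrt(164 + (3825 - 20863)) = sqrt(164 - 17038) = sqrt(-16874) = I*sqrt(16874)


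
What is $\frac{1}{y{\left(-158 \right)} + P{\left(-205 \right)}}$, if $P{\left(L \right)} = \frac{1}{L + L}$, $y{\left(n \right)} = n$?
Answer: $- \frac{410}{64781} \approx -0.006329$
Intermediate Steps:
$P{\left(L \right)} = \frac{1}{2 L}$
$\frac{1}{y{\left(-158 \right)} + P{\left(-205 \right)}} = \frac{1}{-158 + \frac{1}{2 \left(-205\right)}} = \frac{1}{-158 + \frac{1}{2} \left(- \frac{1}{205}\right)} = \frac{1}{-158 - \frac{1}{410}} = \frac{1}{- \frac{64781}{410}} = - \frac{410}{64781}$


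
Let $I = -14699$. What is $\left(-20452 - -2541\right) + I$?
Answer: $-32610$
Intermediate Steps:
$\left(-20452 - -2541\right) + I = \left(-20452 - -2541\right) - 14699 = \left(-20452 + 2541\right) - 14699 = -17911 - 14699 = -32610$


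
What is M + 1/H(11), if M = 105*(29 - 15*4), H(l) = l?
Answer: -35804/11 ≈ -3254.9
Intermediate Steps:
M = -3255 (M = 105*(29 - 60) = 105*(-31) = -3255)
M + 1/H(11) = -3255 + 1/11 = -35804/11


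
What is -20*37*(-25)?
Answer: 18500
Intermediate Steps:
-20*37*(-25) = -740*(-25) = 18500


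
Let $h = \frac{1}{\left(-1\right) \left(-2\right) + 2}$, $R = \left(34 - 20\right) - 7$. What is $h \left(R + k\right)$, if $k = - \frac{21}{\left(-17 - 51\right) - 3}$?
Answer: $\frac{259}{142} \approx 1.8239$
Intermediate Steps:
$R = 7$ ($R = 14 - 7 = 7$)
$h = \frac{1}{4}$ ($h = \frac{1}{2 + 2} = \frac{1}{4} \approx 0.25$)
$k = \frac{21}{71}$ ($k = - \frac{21}{-68 - 3} = - \frac{21}{-71} = \left(-21\right) \left(- \frac{1}{71}\right) = \frac{21}{71} \approx 0.29577$)
$h \left(R + k\right) = \frac{7 + \frac{21}{71}}{4} = \frac{1}{4} \cdot \frac{518}{71} = \frac{259}{142}$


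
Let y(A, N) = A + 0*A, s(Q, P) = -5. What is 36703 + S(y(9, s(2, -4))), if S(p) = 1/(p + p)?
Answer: 660655/18 ≈ 36703.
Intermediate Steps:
y(A, N) = A (y(A, N) = A + 0 = A)
S(p) = 1/(2*p)
36703 + S(y(9, s(2, -4))) = 36703 + (½)/9 = 36703 + (½)*(⅑) = 36703 + 1/18 = 660655/18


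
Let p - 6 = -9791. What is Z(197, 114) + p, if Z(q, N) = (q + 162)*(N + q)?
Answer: 101864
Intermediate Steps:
Z(q, N) = (162 + q)*(N + q)
p = -9785 (p = 6 - 9791 = -9785)
Z(197, 114) + p = (197² + 162*114 + 162*197 + 114*197) - 9785 = (38809 + 18468 + 31914 + 22458) - 9785 = 111649 - 9785 = 101864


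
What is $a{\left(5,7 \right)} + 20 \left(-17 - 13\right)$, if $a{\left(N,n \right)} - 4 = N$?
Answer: $-591$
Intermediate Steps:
$a{\left(N,n \right)} = 4 + N$
$a{\left(5,7 \right)} + 20 \left(-17 - 13\right) = \left(4 + 5\right) + 20 \left(-17 - 13\right) = 9 + 20 \left(-30\right) = 9 - 600 = -591$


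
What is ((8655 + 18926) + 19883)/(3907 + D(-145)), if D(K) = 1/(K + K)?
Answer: 13764560/1133029 ≈ 12.148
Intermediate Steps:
D(K) = 1/(2*K)
((8655 + 18926) + 19883)/(3907 + D(-145)) = ((8655 + 18926) + 19883)/(3907 + (½)/(-145)) = (27581 + 19883)/(3907 + (½)*(-1/145)) = 47464/(3907 - 1/290) = 47464/(1133029/290) = 47464*(290/1133029) = 13764560/1133029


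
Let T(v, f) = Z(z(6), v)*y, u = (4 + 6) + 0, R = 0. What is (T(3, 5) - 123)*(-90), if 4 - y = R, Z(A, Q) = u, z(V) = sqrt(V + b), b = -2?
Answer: 7470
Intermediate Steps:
z(V) = sqrt(-2 + V) (z(V) = sqrt(V - 2) = sqrt(-2 + V))
u = 10 (u = 10 + 0 = 10)
Z(A, Q) = 10
y = 4 (y = 4 - 1*0 = 4 + 0 = 4)
T(v, f) = 40 (T(v, f) = 10*4 = 40)
(T(3, 5) - 123)*(-90) = (40 - 123)*(-90) = -83*(-90) = 7470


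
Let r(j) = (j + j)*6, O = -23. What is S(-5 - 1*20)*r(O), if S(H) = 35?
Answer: -9660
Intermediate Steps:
r(j) = 12*j (r(j) = (2*j)*6 = 12*j)
S(-5 - 1*20)*r(O) = 35*(12*(-23)) = 35*(-276) = -9660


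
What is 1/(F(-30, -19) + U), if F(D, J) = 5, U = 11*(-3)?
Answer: -1/28 ≈ -0.035714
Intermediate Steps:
U = -33
1/(F(-30, -19) + U) = 1/(5 - 33) = 1/(-28) = -1/28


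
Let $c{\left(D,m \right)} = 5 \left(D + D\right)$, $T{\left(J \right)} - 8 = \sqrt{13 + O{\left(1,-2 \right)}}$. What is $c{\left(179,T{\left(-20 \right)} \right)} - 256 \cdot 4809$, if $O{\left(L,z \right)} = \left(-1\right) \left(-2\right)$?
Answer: $-1229314$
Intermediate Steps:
$O{\left(L,z \right)} = 2$
$T{\left(J \right)} = 8 + \sqrt{15}$ ($T{\left(J \right)} = 8 + \sqrt{13 + 2} = 8 + \sqrt{15}$)
$c{\left(D,m \right)} = 10 D$ ($c{\left(D,m \right)} = 5 \cdot 2 D = 10 D$)
$c{\left(179,T{\left(-20 \right)} \right)} - 256 \cdot 4809 = 10 \cdot 179 - 256 \cdot 4809 = 1790 - 1231104 = -1229314$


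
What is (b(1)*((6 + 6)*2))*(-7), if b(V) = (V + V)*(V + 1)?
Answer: -672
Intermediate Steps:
b(V) = 2*V*(1 + V) (b(V) = (2*V)*(1 + V) = 2*V*(1 + V))
(b(1)*((6 + 6)*2))*(-7) = ((2*1*(1 + 1))*((6 + 6)*2))*(-7) = ((2*1*2)*(12*2))*(-7) = (4*24)*(-7) = 96*(-7) = -672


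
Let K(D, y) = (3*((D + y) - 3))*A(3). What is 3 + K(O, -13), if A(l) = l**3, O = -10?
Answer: -2103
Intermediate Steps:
K(D, y) = -243 + 81*D + 81*y (K(D, y) = (3*((D + y) - 3))*3**3 = (3*(-3 + D + y))*27 = (-9 + 3*D + 3*y)*27 = -243 + 81*D + 81*y)
3 + K(O, -13) = 3 + (-243 + 81*(-10) + 81*(-13)) = 3 + (-243 - 810 - 1053) = 3 - 2106 = -2103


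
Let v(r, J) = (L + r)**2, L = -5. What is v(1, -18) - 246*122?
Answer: -29996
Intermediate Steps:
v(r, J) = (-5 + r)**2
v(1, -18) - 246*122 = (-5 + 1)**2 - 246*122 = (-4)**2 - 30012 = 16 - 30012 = -29996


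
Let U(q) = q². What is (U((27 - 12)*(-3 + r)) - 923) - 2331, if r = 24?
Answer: 95971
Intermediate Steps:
(U((27 - 12)*(-3 + r)) - 923) - 2331 = (((27 - 12)*(-3 + 24))² - 923) - 2331 = ((15*21)² - 923) - 2331 = (315² - 923) - 2331 = (99225 - 923) - 2331 = 98302 - 2331 = 95971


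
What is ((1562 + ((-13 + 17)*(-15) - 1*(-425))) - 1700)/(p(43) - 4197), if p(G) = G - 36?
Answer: -227/4190 ≈ -0.054177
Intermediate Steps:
p(G) = -36 + G
((1562 + ((-13 + 17)*(-15) - 1*(-425))) - 1700)/(p(43) - 4197) = ((1562 + ((-13 + 17)*(-15) - 1*(-425))) - 1700)/((-36 + 43) - 4197) = ((1562 + (4*(-15) + 425)) - 1700)/(7 - 4197) = ((1562 + (-60 + 425)) - 1700)/(-4190) = ((1562 + 365) - 1700)*(-1/4190) = (1927 - 1700)*(-1/4190) = 227*(-1/4190) = -227/4190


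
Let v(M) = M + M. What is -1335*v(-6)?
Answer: 16020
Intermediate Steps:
v(M) = 2*M
-1335*v(-6) = -2670*(-6) = -1335*(-12) = 16020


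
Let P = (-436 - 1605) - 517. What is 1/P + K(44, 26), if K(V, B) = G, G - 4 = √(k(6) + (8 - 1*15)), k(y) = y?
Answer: 10231/2558 + I ≈ 3.9996 + 1.0*I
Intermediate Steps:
G = 4 + I (G = 4 + √(6 + (8 - 1*15)) = 4 + √(6 + (8 - 15)) = 4 + √(6 - 7) = 4 + √(-1) = 4 + I ≈ 4.0 + 1.0*I)
K(V, B) = 4 + I
P = -2558 (P = -2041 - 517 = -2558)
1/P + K(44, 26) = 1/(-2558) + (4 + I) = -1/2558 + (4 + I) = 10231/2558 + I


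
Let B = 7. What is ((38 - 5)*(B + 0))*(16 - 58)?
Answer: -9702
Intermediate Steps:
((38 - 5)*(B + 0))*(16 - 58) = ((38 - 5)*(7 + 0))*(16 - 58) = (33*7)*(-42) = 231*(-42) = -9702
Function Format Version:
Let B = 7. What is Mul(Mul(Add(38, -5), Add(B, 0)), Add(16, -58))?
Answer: -9702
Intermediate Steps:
Mul(Mul(Add(38, -5), Add(B, 0)), Add(16, -58)) = Mul(Mul(Add(38, -5), Add(7, 0)), Add(16, -58)) = Mul(Mul(33, 7), -42) = Mul(231, -42) = -9702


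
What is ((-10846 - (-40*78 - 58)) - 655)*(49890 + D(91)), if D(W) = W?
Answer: -415991863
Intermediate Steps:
((-10846 - (-40*78 - 58)) - 655)*(49890 + D(91)) = ((-10846 - (-40*78 - 58)) - 655)*(49890 + 91) = ((-10846 - (-3120 - 58)) - 655)*49981 = ((-10846 - 1*(-3178)) - 655)*49981 = ((-10846 + 3178) - 655)*49981 = (-7668 - 655)*49981 = -8323*49981 = -415991863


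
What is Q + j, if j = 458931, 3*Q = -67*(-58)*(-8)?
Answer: 1345705/3 ≈ 4.4857e+5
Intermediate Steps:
Q = -31088/3 (Q = (-67*(-58)*(-8))/3 = (3886*(-8))/3 = (⅓)*(-31088) = -31088/3 ≈ -10363.)
Q + j = -31088/3 + 458931 = 1345705/3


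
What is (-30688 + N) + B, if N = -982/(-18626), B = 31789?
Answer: 10254104/9313 ≈ 1101.1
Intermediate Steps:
N = 491/9313 (N = -982*(-1/18626) = 491/9313 ≈ 0.052722)
(-30688 + N) + B = (-30688 + 491/9313) + 31789 = -285796853/9313 + 31789 = 10254104/9313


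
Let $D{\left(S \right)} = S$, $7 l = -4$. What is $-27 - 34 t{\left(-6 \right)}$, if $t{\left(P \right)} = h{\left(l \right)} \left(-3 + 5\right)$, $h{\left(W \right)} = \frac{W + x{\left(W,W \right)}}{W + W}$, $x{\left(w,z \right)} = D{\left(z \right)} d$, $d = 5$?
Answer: $-231$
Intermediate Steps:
$l = - \frac{4}{7}$ ($l = \frac{1}{7} \left(-4\right) = - \frac{4}{7} \approx -0.57143$)
$x{\left(w,z \right)} = 5 z$ ($x{\left(w,z \right)} = z 5 = 5 z$)
$h{\left(W \right)} = 3$ ($h{\left(W \right)} = \frac{W + 5 W}{W + W} = \frac{6 W}{2 W} = 6 W \frac{1}{2 W} = 3$)
$t{\left(P \right)} = 6$ ($t{\left(P \right)} = 3 \left(-3 + 5\right) = 3 \cdot 2 = 6$)
$-27 - 34 t{\left(-6 \right)} = -27 - 204 = -231$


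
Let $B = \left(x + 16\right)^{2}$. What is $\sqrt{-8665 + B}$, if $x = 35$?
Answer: $4 i \sqrt{379} \approx 77.872 i$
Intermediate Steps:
$B = 2601$ ($B = \left(35 + 16\right)^{2} = 51^{2} = 2601$)
$\sqrt{-8665 + B} = \sqrt{-8665 + 2601} = \sqrt{-6064} = 4 i \sqrt{379}$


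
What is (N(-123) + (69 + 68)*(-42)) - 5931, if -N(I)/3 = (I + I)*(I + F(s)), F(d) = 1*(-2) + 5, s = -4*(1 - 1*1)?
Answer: -100245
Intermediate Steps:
s = 0 (s = -4*(1 - 1) = -4*0 = 0)
F(d) = 3 (F(d) = -2 + 5 = 3)
N(I) = -6*I*(3 + I) (N(I) = -3*(I + I)*(I + 3) = -3*2*I*(3 + I) = -6*I*(3 + I))
(N(-123) + (69 + 68)*(-42)) - 5931 = (-6*(-123)*(3 - 123) + (69 + 68)*(-42)) - 5931 = (-6*(-123)*(-120) + 137*(-42)) - 5931 = (-88560 - 5754) - 5931 = -94314 - 5931 = -100245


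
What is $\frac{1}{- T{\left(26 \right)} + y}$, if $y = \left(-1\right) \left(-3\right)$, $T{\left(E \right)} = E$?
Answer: $- \frac{1}{23} \approx -0.043478$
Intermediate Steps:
$y = 3$
$\frac{1}{- T{\left(26 \right)} + y} = \frac{1}{\left(-1\right) 26 + 3} = \frac{1}{-26 + 3} = \frac{1}{-23} = - \frac{1}{23}$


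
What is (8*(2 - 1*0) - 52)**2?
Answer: 1296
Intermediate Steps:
(8*(2 - 1*0) - 52)**2 = (8*(2 + 0) - 52)**2 = (8*2 - 52)**2 = (16 - 52)**2 = (-36)**2 = 1296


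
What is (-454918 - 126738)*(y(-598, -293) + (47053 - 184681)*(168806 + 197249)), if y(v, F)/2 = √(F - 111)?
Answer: 29303490488646240 - 2326624*I*√101 ≈ 2.9303e+16 - 2.3382e+7*I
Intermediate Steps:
y(v, F) = 2*√(-111 + F) (y(v, F) = 2*√(F - 111) = 2*√(-111 + F))
(-454918 - 126738)*(y(-598, -293) + (47053 - 184681)*(168806 + 197249)) = (-454918 - 126738)*(2*√(-111 - 293) + (47053 - 184681)*(168806 + 197249)) = -581656*(2*√(-404) - 137628*366055) = -581656*(2*(2*I*√101) - 50379417540) = -581656*(4*I*√101 - 50379417540) = -581656*(-50379417540 + 4*I*√101) = 29303490488646240 - 2326624*I*√101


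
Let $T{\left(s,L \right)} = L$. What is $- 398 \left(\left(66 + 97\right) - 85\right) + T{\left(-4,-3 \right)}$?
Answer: $-31047$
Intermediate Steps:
$- 398 \left(\left(66 + 97\right) - 85\right) + T{\left(-4,-3 \right)} = - 398 \left(\left(66 + 97\right) - 85\right) - 3 = - 398 \left(163 - 85\right) - 3 = \left(-398\right) 78 - 3 = -31044 - 3 = -31047$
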